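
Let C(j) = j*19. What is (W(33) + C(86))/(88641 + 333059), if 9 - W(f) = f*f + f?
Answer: 521/421700 ≈ 0.0012355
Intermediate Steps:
C(j) = 19*j
W(f) = 9 - f - f² (W(f) = 9 - (f*f + f) = 9 - (f² + f) = 9 - (f + f²) = 9 + (-f - f²) = 9 - f - f²)
(W(33) + C(86))/(88641 + 333059) = ((9 - 1*33 - 1*33²) + 19*86)/(88641 + 333059) = ((9 - 33 - 1*1089) + 1634)/421700 = ((9 - 33 - 1089) + 1634)*(1/421700) = (-1113 + 1634)*(1/421700) = 521*(1/421700) = 521/421700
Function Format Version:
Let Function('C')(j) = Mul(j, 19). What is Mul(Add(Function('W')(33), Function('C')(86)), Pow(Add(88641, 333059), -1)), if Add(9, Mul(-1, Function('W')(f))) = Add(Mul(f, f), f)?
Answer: Rational(521, 421700) ≈ 0.0012355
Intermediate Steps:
Function('C')(j) = Mul(19, j)
Function('W')(f) = Add(9, Mul(-1, f), Mul(-1, Pow(f, 2))) (Function('W')(f) = Add(9, Mul(-1, Add(Mul(f, f), f))) = Add(9, Mul(-1, Add(Pow(f, 2), f))) = Add(9, Mul(-1, Add(f, Pow(f, 2)))) = Add(9, Add(Mul(-1, f), Mul(-1, Pow(f, 2)))) = Add(9, Mul(-1, f), Mul(-1, Pow(f, 2))))
Mul(Add(Function('W')(33), Function('C')(86)), Pow(Add(88641, 333059), -1)) = Mul(Add(Add(9, Mul(-1, 33), Mul(-1, Pow(33, 2))), Mul(19, 86)), Pow(Add(88641, 333059), -1)) = Mul(Add(Add(9, -33, Mul(-1, 1089)), 1634), Pow(421700, -1)) = Mul(Add(Add(9, -33, -1089), 1634), Rational(1, 421700)) = Mul(Add(-1113, 1634), Rational(1, 421700)) = Mul(521, Rational(1, 421700)) = Rational(521, 421700)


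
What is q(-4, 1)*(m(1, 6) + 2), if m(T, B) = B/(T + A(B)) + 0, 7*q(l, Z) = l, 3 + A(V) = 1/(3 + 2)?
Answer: 16/21 ≈ 0.76190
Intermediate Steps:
A(V) = -14/5 (A(V) = -3 + 1/(3 + 2) = -3 + 1/5 = -3 + ⅕ = -14/5)
q(l, Z) = l/7
m(T, B) = B/(-14/5 + T) (m(T, B) = B/(T - 14/5) + 0 = B/(-14/5 + T) + 0 = B/(-14/5 + T))
q(-4, 1)*(m(1, 6) + 2) = ((⅐)*(-4))*(5*6/(-14 + 5*1) + 2) = -4*(5*6/(-14 + 5) + 2)/7 = -4*(5*6/(-9) + 2)/7 = -4*(5*6*(-⅑) + 2)/7 = -4*(-10/3 + 2)/7 = -4/7*(-4/3) = 16/21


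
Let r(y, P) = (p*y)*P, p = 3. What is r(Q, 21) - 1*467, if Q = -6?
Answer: -845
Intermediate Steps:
r(y, P) = 3*P*y (r(y, P) = (3*y)*P = 3*P*y)
r(Q, 21) - 1*467 = 3*21*(-6) - 1*467 = -378 - 467 = -845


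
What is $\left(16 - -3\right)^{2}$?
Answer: $361$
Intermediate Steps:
$\left(16 - -3\right)^{2} = \left(16 + \left(-4 + 7\right)\right)^{2} = \left(16 + 3\right)^{2} = 19^{2} = 361$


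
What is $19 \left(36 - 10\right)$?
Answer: $494$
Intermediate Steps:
$19 \left(36 - 10\right) = 19 \cdot 26 = 494$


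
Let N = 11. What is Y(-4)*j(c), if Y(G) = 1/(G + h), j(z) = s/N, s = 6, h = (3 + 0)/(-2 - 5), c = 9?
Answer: -42/341 ≈ -0.12317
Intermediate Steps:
h = -3/7 (h = 3/(-7) = 3*(-⅐) = -3/7 ≈ -0.42857)
j(z) = 6/11
Y(G) = 1/(-3/7 + G) (Y(G) = 1/(G - 3/7) = 1/(-3/7 + G))
Y(-4)*j(c) = (7/(-3 + 7*(-4)))*(6/11) = (7/(-3 - 28))*(6/11) = (7/(-31))*(6/11) = (7*(-1/31))*(6/11) = -7/31*6/11 = -42/341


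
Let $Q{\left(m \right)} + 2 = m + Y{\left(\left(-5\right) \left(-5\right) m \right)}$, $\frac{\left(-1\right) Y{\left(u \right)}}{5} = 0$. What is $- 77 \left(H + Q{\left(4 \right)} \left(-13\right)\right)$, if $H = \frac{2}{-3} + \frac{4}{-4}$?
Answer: $\frac{6391}{3} \approx 2130.3$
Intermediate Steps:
$Y{\left(u \right)} = 0$ ($Y{\left(u \right)} = \left(-5\right) 0 = 0$)
$H = - \frac{5}{3}$ ($H = 2 \left(- \frac{1}{3}\right) + 4 \left(- \frac{1}{4}\right) = - \frac{2}{3} - 1 = - \frac{5}{3} \approx -1.6667$)
$Q{\left(m \right)} = -2 + m$ ($Q{\left(m \right)} = -2 + \left(m + 0\right) = -2 + m$)
$- 77 \left(H + Q{\left(4 \right)} \left(-13\right)\right) = - 77 \left(- \frac{5}{3} + \left(-2 + 4\right) \left(-13\right)\right) = - 77 \left(- \frac{5}{3} + 2 \left(-13\right)\right) = - 77 \left(- \frac{5}{3} - 26\right) = \left(-77\right) \left(- \frac{83}{3}\right) = \frac{6391}{3}$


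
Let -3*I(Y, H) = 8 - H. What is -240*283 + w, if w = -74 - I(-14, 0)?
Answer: -203974/3 ≈ -67991.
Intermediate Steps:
I(Y, H) = -8/3 + H/3 (I(Y, H) = -(8 - H)/3 = -8/3 + H/3)
w = -214/3 (w = -74 - (-8/3 + (⅓)*0) = -74 - (-8/3 + 0) = -74 - 1*(-8/3) = -74 + 8/3 = -214/3 ≈ -71.333)
-240*283 + w = -240*283 - 214/3 = -67920 - 214/3 = -203974/3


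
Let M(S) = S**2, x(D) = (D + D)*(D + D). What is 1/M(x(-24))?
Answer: 1/5308416 ≈ 1.8838e-7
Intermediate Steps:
x(D) = 4*D**2 (x(D) = (2*D)*(2*D) = 4*D**2)
1/M(x(-24)) = 1/((4*(-24)**2)**2) = 1/((4*576)**2) = 1/(2304**2) = 1/5308416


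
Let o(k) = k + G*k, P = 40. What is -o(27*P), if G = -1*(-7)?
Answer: -8640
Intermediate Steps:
G = 7
o(k) = 8*k (o(k) = k + 7*k = 8*k)
-o(27*P) = -8*27*40 = -8*1080 = -1*8640 = -8640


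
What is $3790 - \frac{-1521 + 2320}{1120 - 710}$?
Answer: $\frac{1553101}{410} \approx 3788.1$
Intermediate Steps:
$3790 - \frac{-1521 + 2320}{1120 - 710} = 3790 - \frac{799}{410} = \frac{1553101}{410}$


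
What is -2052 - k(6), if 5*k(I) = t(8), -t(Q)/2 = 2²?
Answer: -10252/5 ≈ -2050.4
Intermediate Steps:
t(Q) = -8 (t(Q) = -2*2² = -2*4 = -8)
k(I) = -8/5 (k(I) = (⅕)*(-8) = -8/5)
-2052 - k(6) = -2052 - 1*(-8/5) = -2052 + 8/5 = -10252/5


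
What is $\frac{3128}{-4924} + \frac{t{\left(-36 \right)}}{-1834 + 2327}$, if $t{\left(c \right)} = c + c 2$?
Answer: $- \frac{518474}{606883} \approx -0.85432$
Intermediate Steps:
$t{\left(c \right)} = 3 c$ ($t{\left(c \right)} = c + 2 c = 3 c$)
$\frac{3128}{-4924} + \frac{t{\left(-36 \right)}}{-1834 + 2327} = \frac{3128}{-4924} + \frac{3 \left(-36\right)}{-1834 + 2327} = 3128 \left(- \frac{1}{4924}\right) - \frac{108}{493} = - \frac{782}{1231} - \frac{108}{493} = - \frac{518474}{606883}$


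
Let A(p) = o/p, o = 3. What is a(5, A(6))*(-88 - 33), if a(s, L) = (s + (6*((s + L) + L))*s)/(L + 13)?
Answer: -44770/27 ≈ -1658.1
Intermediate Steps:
A(p) = 3/p
a(s, L) = (s + s*(6*s + 12*L))/(13 + L) (a(s, L) = (s + (6*((L + s) + L))*s)/(13 + L) = (s + (6*(s + 2*L))*s)/(13 + L) = (s + (6*s + 12*L)*s)/(13 + L) = (s + s*(6*s + 12*L))/(13 + L))
a(5, A(6))*(-88 - 33) = (5*(1 + 6*5 + 12*(3/6))/(13 + 3/6))*(-88 - 33) = (5*(1 + 30 + 12*(3*(⅙)))/(13 + 3*(⅙)))*(-121) = (5*(1 + 30 + 12*(½))/(13 + ½))*(-121) = (5*(1 + 30 + 6)/(27/2))*(-121) = (5*(2/27)*37)*(-121) = (370/27)*(-121) = -44770/27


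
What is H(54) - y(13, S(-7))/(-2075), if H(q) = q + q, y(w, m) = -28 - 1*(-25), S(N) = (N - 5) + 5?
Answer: 224097/2075 ≈ 108.00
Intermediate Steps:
S(N) = N (S(N) = (-5 + N) + 5 = N)
y(w, m) = -3 (y(w, m) = -28 + 25 = -3)
H(q) = 2*q
H(54) - y(13, S(-7))/(-2075) = 2*54 - (-3)/(-2075) = 108 - (-3)*(-1)/2075 = 108 - 1*3/2075 = 108 - 3/2075 = 224097/2075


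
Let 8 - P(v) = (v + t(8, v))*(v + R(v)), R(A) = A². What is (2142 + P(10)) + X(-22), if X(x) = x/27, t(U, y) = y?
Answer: -1372/27 ≈ -50.815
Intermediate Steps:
P(v) = 8 - 2*v*(v + v²) (P(v) = 8 - (v + v)*(v + v²) = 8 - 2*v*(v + v²))
X(x) = x/27 (X(x) = x*(1/27) = x/27)
(2142 + P(10)) + X(-22) = (2142 + (8 - 2*10² - 2*10³)) + (1/27)*(-22) = (2142 + (8 - 2*100 - 2*1000)) - 22/27 = (2142 + (8 - 200 - 2000)) - 22/27 = (2142 - 2192) - 22/27 = -50 - 22/27 = -1372/27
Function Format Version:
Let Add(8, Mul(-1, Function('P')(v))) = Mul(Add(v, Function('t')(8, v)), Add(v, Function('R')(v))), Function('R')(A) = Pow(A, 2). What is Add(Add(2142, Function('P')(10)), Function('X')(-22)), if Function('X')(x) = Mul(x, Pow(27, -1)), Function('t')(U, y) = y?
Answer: Rational(-1372, 27) ≈ -50.815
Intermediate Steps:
Function('P')(v) = Add(8, Mul(-2, v, Add(v, Pow(v, 2)))) (Function('P')(v) = Add(8, Mul(-1, Mul(Add(v, v), Add(v, Pow(v, 2))))) = Add(8, Mul(-1, Mul(Mul(2, v), Add(v, Pow(v, 2))))) = Add(8, Mul(-1, Mul(2, v, Add(v, Pow(v, 2))))) = Add(8, Mul(-2, v, Add(v, Pow(v, 2)))))
Function('X')(x) = Mul(Rational(1, 27), x) (Function('X')(x) = Mul(x, Rational(1, 27)) = Mul(Rational(1, 27), x))
Add(Add(2142, Function('P')(10)), Function('X')(-22)) = Add(Add(2142, Add(8, Mul(-2, Pow(10, 2)), Mul(-2, Pow(10, 3)))), Mul(Rational(1, 27), -22)) = Add(Add(2142, Add(8, Mul(-2, 100), Mul(-2, 1000))), Rational(-22, 27)) = Add(Add(2142, Add(8, -200, -2000)), Rational(-22, 27)) = Add(Add(2142, -2192), Rational(-22, 27)) = Add(-50, Rational(-22, 27)) = Rational(-1372, 27)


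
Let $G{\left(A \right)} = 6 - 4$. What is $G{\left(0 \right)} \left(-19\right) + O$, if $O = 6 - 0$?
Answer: $-32$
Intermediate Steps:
$O = 6$ ($O = 6 + 0 = 6$)
$G{\left(A \right)} = 2$ ($G{\left(A \right)} = 6 - 4 = 2$)
$G{\left(0 \right)} \left(-19\right) + O = 2 \left(-19\right) + 6 = -38 + 6 = -32$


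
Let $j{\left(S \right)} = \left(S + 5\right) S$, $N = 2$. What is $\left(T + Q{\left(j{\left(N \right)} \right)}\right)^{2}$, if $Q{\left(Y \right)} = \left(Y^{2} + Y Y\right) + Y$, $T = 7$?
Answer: $170569$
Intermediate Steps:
$j{\left(S \right)} = S \left(5 + S\right)$ ($j{\left(S \right)} = \left(5 + S\right) S = S \left(5 + S\right)$)
$Q{\left(Y \right)} = Y + 2 Y^{2}$ ($Q{\left(Y \right)} = \left(Y^{2} + Y^{2}\right) + Y = 2 Y^{2} + Y = Y + 2 Y^{2}$)
$\left(T + Q{\left(j{\left(N \right)} \right)}\right)^{2} = \left(7 + 2 \left(5 + 2\right) \left(1 + 2 \cdot 2 \left(5 + 2\right)\right)\right)^{2} = \left(7 + 2 \cdot 7 \left(1 + 2 \cdot 2 \cdot 7\right)\right)^{2} = \left(7 + 14 \left(1 + 2 \cdot 14\right)\right)^{2} = \left(7 + 14 \left(1 + 28\right)\right)^{2} = \left(7 + 14 \cdot 29\right)^{2} = \left(7 + 406\right)^{2} = 413^{2} = 170569$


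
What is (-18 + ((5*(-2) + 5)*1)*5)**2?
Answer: 1849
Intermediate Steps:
(-18 + ((5*(-2) + 5)*1)*5)**2 = (-18 + ((-10 + 5)*1)*5)**2 = (-18 - 5*1*5)**2 = (-18 - 5*5)**2 = (-18 - 25)**2 = (-43)**2 = 1849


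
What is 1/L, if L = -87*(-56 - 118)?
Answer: 1/15138 ≈ 6.6059e-5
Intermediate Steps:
L = 15138 (L = -87*(-174) = 15138)
1/L = 1/15138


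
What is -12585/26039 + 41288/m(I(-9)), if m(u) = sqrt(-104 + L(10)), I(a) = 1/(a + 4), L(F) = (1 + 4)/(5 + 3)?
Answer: -12585/26039 - 82576*I*sqrt(1654)/827 ≈ -0.48331 - 4060.8*I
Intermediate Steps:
L(F) = 5/8
I(a) = 1/(4 + a)
m(u) = I*sqrt(1654)/4 (m(u) = sqrt(-104 + 5/8) = sqrt(-827/8) = I*sqrt(1654)/4)
-12585/26039 + 41288/m(I(-9)) = -12585/26039 + 41288/((I*sqrt(1654)/4)) = -12585*1/26039 + 41288*(-2*I*sqrt(1654)/827) = -12585/26039 - 82576*I*sqrt(1654)/827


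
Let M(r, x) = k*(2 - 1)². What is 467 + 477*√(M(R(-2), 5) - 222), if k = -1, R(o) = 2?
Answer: 467 + 477*I*√223 ≈ 467.0 + 7123.1*I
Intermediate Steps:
M(r, x) = -1 (M(r, x) = -(2 - 1)² = -1*1² = -1*1 = -1)
467 + 477*√(M(R(-2), 5) - 222) = 467 + 477*√(-1 - 222) = 467 + 477*√(-223) = 467 + 477*(I*√223) = 467 + 477*I*√223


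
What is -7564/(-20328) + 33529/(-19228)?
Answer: -6092465/4441668 ≈ -1.3717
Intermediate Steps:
-7564/(-20328) + 33529/(-19228) = -7564*(-1/20328) + 33529*(-1/19228) = 1891/5082 - 33529/19228 = -6092465/4441668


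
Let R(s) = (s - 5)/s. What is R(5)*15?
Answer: 0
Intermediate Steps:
R(s) = (-5 + s)/s
R(5)*15 = ((-5 + 5)/5)*15 = ((⅕)*0)*15 = 0*15 = 0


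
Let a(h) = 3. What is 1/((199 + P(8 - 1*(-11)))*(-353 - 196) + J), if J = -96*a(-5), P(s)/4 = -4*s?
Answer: 1/57357 ≈ 1.7435e-5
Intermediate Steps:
P(s) = -16*s (P(s) = 4*(-4*s) = -16*s)
J = -288 (J = -96*3 = -288)
1/((199 + P(8 - 1*(-11)))*(-353 - 196) + J) = 1/((199 - 16*(8 - 1*(-11)))*(-353 - 196) - 288) = 1/((199 - 16*(8 + 11))*(-549) - 288) = 1/((199 - 16*19)*(-549) - 288) = 1/((199 - 304)*(-549) - 288) = 1/(-105*(-549) - 288) = 1/(57645 - 288) = 1/57357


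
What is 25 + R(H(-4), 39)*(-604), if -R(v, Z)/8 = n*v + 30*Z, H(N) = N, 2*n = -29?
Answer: 5933721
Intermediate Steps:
n = -29/2 (n = (½)*(-29) = -29/2 ≈ -14.500)
R(v, Z) = -240*Z + 116*v (R(v, Z) = -8*(-29*v/2 + 30*Z) = -8*(30*Z - 29*v/2) = -240*Z + 116*v)
25 + R(H(-4), 39)*(-604) = 25 + (-240*39 + 116*(-4))*(-604) = 25 + (-9360 - 464)*(-604) = 25 - 9824*(-604) = 25 + 5933696 = 5933721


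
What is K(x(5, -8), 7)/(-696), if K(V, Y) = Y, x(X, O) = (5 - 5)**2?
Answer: -7/696 ≈ -0.010057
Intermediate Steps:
x(X, O) = 0 (x(X, O) = 0**2 = 0)
K(x(5, -8), 7)/(-696) = 7/(-696) = 7*(-1/696) = -7/696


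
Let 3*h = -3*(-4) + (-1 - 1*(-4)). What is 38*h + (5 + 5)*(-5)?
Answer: 140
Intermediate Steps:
h = 5 (h = (-3*(-4) + (-1 - 1*(-4)))/3 = (12 + (-1 + 4))/3 = (12 + 3)/3 = (1/3)*15 = 5)
38*h + (5 + 5)*(-5) = 38*5 + (5 + 5)*(-5) = 190 + 10*(-5) = 190 - 50 = 140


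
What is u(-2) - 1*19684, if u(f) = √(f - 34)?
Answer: -19684 + 6*I ≈ -19684.0 + 6.0*I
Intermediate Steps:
u(f) = √(-34 + f)
u(-2) - 1*19684 = √(-34 - 2) - 1*19684 = √(-36) - 19684 = 6*I - 19684 = -19684 + 6*I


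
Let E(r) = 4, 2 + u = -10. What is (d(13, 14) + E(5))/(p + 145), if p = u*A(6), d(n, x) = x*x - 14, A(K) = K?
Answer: 186/73 ≈ 2.5479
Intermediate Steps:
u = -12 (u = -2 - 10 = -12)
d(n, x) = -14 + x² (d(n, x) = x² - 14 = -14 + x²)
p = -72 (p = -12*6 = -72)
(d(13, 14) + E(5))/(p + 145) = ((-14 + 14²) + 4)/(-72 + 145) = ((-14 + 196) + 4)/73 = (182 + 4)*(1/73) = 186*(1/73) = 186/73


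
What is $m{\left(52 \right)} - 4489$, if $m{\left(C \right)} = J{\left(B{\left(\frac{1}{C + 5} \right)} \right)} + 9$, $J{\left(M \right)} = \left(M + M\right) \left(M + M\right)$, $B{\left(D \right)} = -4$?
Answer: $-4416$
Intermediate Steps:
$J{\left(M \right)} = 4 M^{2}$ ($J{\left(M \right)} = 2 M 2 M = 4 M^{2}$)
$m{\left(C \right)} = 73$ ($m{\left(C \right)} = 4 \left(-4\right)^{2} + 9 = 4 \cdot 16 + 9 = 64 + 9 = 73$)
$m{\left(52 \right)} - 4489 = 73 - 4489 = -4416$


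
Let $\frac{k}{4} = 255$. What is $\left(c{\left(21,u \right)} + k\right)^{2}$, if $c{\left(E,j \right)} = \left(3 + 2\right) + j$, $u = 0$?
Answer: $1050625$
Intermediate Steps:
$c{\left(E,j \right)} = 5 + j$
$k = 1020$ ($k = 4 \cdot 255 = 1020$)
$\left(c{\left(21,u \right)} + k\right)^{2} = \left(\left(5 + 0\right) + 1020\right)^{2} = \left(5 + 1020\right)^{2} = 1025^{2} = 1050625$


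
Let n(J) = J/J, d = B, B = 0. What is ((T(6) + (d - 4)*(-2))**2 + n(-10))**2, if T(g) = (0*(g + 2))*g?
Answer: 4225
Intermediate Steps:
T(g) = 0 (T(g) = (0*(2 + g))*g = 0*g = 0)
d = 0
n(J) = 1
((T(6) + (d - 4)*(-2))**2 + n(-10))**2 = ((0 + (0 - 4)*(-2))**2 + 1)**2 = ((0 - 4*(-2))**2 + 1)**2 = ((0 + 8)**2 + 1)**2 = (8**2 + 1)**2 = (64 + 1)**2 = 65**2 = 4225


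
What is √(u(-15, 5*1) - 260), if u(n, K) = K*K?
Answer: I*√235 ≈ 15.33*I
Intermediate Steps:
u(n, K) = K²
√(u(-15, 5*1) - 260) = √((5*1)² - 260) = √(5² - 260) = √(25 - 260) = √(-235) = I*√235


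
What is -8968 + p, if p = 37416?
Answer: 28448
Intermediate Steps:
-8968 + p = -8968 + 37416 = 28448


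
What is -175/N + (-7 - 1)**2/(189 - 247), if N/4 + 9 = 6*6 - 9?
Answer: -7379/2088 ≈ -3.5340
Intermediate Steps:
N = 72 (N = -36 + 4*(6*6 - 9) = -36 + 4*(36 - 9) = -36 + 4*27 = -36 + 108 = 72)
-175/N + (-7 - 1)**2/(189 - 247) = -175/72 + (-7 - 1)**2/(189 - 247) = -175*1/72 + (-8)**2/(-58) = -175/72 + 64*(-1/58) = -175/72 - 32/29 = -7379/2088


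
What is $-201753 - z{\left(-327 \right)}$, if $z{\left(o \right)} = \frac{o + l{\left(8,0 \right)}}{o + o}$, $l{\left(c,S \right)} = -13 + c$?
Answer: $- \frac{65973397}{327} \approx -2.0175 \cdot 10^{5}$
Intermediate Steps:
$z{\left(o \right)} = \frac{-5 + o}{2 o}$ ($z{\left(o \right)} = \frac{o + \left(-13 + 8\right)}{o + o} = \frac{o - 5}{2 o} = \left(-5 + o\right) \frac{1}{2 o} = \frac{-5 + o}{2 o}$)
$-201753 - z{\left(-327 \right)} = -201753 - \frac{-5 - 327}{2 \left(-327\right)} = -201753 - \frac{1}{2} \left(- \frac{1}{327}\right) \left(-332\right) = -201753 - \frac{166}{327} = - \frac{65973397}{327}$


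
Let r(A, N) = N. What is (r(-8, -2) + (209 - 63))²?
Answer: 20736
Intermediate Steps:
(r(-8, -2) + (209 - 63))² = (-2 + (209 - 63))² = (-2 + 146)² = 144² = 20736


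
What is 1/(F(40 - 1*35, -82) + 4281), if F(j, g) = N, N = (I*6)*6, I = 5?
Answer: 1/4461 ≈ 0.00022416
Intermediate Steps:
N = 180 (N = (5*6)*6 = 30*6 = 180)
F(j, g) = 180
1/(F(40 - 1*35, -82) + 4281) = 1/(180 + 4281) = 1/4461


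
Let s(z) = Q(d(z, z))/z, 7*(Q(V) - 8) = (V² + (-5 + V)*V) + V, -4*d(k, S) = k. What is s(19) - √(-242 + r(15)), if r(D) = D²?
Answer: 961/1064 - I*√17 ≈ 0.9032 - 4.1231*I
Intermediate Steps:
d(k, S) = -k/4
Q(V) = 8 + V/7 + V²/7 + V*(-5 + V)/7 (Q(V) = 8 + ((V² + (-5 + V)*V) + V)/7 = 8 + ((V² + V*(-5 + V)) + V)/7 = 8 + (V + V² + V*(-5 + V))/7 = 8 + (V/7 + V²/7 + V*(-5 + V)/7) = 8 + V/7 + V²/7 + V*(-5 + V)/7)
s(z) = (8 + z/7 + z²/56)/z (s(z) = (8 - (-1)*z/7 + 2*(-z/4)²/7)/z = (8 + z/7 + 2*(z²/16)/7)/z = (8 + z/7 + z²/56)/z)
s(19) - √(-242 + r(15)) = (⅐ + 8/19 + (1/56)*19) - √(-242 + 15²) = (⅐ + 8*(1/19) + 19/56) - √(-242 + 225) = (⅐ + 8/19 + 19/56) - √(-17) = 961/1064 - I*√17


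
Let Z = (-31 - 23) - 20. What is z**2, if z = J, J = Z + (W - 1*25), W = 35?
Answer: 4096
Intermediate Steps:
Z = -74 (Z = -54 - 20 = -74)
J = -64 (J = -74 + (35 - 1*25) = -74 + (35 - 25) = -74 + 10 = -64)
z = -64
z**2 = (-64)**2 = 4096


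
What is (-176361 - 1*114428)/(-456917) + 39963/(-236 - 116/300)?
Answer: -1364327657144/8100681493 ≈ -168.42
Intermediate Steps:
(-176361 - 1*114428)/(-456917) + 39963/(-236 - 116/300) = (-176361 - 114428)*(-1/456917) + 39963/(-236 - 116*1/300) = -290789*(-1/456917) + 39963/(-236 - 29/75) = 290789/456917 + 39963/(-17729/75) = 290789/456917 + 39963*(-75/17729) = 290789/456917 - 2997225/17729 = -1364327657144/8100681493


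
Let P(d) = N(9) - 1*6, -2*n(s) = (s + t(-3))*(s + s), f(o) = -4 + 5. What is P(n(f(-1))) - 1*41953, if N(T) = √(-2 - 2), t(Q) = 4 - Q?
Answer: -41959 + 2*I ≈ -41959.0 + 2.0*I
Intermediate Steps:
N(T) = 2*I (N(T) = √(-4) = 2*I)
f(o) = 1
n(s) = -s*(7 + s) (n(s) = -(s + (4 - 1*(-3)))*(s + s)/2 = -(s + (4 + 3))*2*s/2 = -(s + 7)*2*s/2 = -(7 + s)*2*s/2 = -s*(7 + s))
P(d) = -6 + 2*I (P(d) = 2*I - 1*6 = 2*I - 6 = -6 + 2*I)
P(n(f(-1))) - 1*41953 = (-6 + 2*I) - 1*41953 = (-6 + 2*I) - 41953 = -41959 + 2*I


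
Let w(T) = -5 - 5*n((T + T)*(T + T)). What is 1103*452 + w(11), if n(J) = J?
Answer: 496131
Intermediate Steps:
w(T) = -5 - 20*T**2 (w(T) = -5 - 5*(T + T)*(T + T) = -5 - 5*2*T*2*T = -5 - 20*T**2)
1103*452 + w(11) = 1103*452 + (-5 - 20*11**2) = 498556 + (-5 - 20*121) = 498556 + (-5 - 2420) = 498556 - 2425 = 496131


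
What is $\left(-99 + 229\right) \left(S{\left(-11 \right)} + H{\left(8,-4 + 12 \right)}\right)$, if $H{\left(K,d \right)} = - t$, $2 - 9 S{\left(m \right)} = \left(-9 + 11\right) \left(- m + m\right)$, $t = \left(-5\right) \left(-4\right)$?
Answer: $- \frac{23140}{9} \approx -2571.1$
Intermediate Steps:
$t = 20$
$S{\left(m \right)} = \frac{2}{9}$ ($S{\left(m \right)} = \frac{2}{9} - \frac{\left(-9 + 11\right) \left(- m + m\right)}{9} = \frac{2}{9} - \frac{2 \cdot 0}{9} = \frac{2}{9} - 0 = \frac{2}{9} + 0 = \frac{2}{9}$)
$H{\left(K,d \right)} = -20$ ($H{\left(K,d \right)} = \left(-1\right) 20 = -20$)
$\left(-99 + 229\right) \left(S{\left(-11 \right)} + H{\left(8,-4 + 12 \right)}\right) = \left(-99 + 229\right) \left(\frac{2}{9} - 20\right) = 130 \left(- \frac{178}{9}\right) = - \frac{23140}{9}$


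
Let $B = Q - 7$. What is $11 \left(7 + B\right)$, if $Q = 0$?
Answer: $0$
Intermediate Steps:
$B = -7$ ($B = 0 - 7 = -7$)
$11 \left(7 + B\right) = 11 \left(7 - 7\right) = 11 \cdot 0 = 0$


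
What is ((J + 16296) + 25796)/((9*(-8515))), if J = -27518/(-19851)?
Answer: -167119162/304256277 ≈ -0.54927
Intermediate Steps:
J = 27518/19851 (J = -27518*(-1/19851) = 27518/19851 ≈ 1.3862)
((J + 16296) + 25796)/((9*(-8515))) = ((27518/19851 + 16296) + 25796)/((9*(-8515))) = (323519414/19851 + 25796)/(-76635) = (835595810/19851)*(-1/76635) = -167119162/304256277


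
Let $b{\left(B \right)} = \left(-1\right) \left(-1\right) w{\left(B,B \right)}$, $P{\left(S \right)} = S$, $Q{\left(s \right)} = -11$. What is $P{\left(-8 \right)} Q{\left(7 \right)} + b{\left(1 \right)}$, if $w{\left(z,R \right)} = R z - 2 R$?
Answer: $87$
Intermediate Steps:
$w{\left(z,R \right)} = - 2 R + R z$
$b{\left(B \right)} = B \left(-2 + B\right)$ ($b{\left(B \right)} = \left(-1\right) \left(-1\right) B \left(-2 + B\right) = 1 B \left(-2 + B\right) = B \left(-2 + B\right)$)
$P{\left(-8 \right)} Q{\left(7 \right)} + b{\left(1 \right)} = \left(-8\right) \left(-11\right) + 1 \left(-2 + 1\right) = 88 + 1 \left(-1\right) = 88 - 1 = 87$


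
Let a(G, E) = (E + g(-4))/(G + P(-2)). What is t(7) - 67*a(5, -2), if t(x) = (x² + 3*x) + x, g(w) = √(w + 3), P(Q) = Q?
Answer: 365/3 - 67*I/3 ≈ 121.67 - 22.333*I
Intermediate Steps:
g(w) = √(3 + w)
a(G, E) = (I + E)/(-2 + G) (a(G, E) = (E + √(3 - 4))/(G - 2) = (E + √(-1))/(-2 + G) = (E + I)/(-2 + G) = (I + E)/(-2 + G))
t(x) = x² + 4*x
t(7) - 67*a(5, -2) = 7*(4 + 7) - 67*(I - 2)/(-2 + 5) = 7*11 - 67*(-2 + I)/3 = 77 - 67*(-2 + I)/3 = 77 - 67*(-⅔ + I/3) = 77 + (134/3 - 67*I/3) = 365/3 - 67*I/3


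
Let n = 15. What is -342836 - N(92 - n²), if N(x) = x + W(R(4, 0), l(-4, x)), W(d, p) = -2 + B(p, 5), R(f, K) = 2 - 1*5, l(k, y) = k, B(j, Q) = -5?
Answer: -342696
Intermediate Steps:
R(f, K) = -3 (R(f, K) = 2 - 5 = -3)
W(d, p) = -7 (W(d, p) = -2 - 5 = -7)
N(x) = -7 + x (N(x) = x - 7 = -7 + x)
-342836 - N(92 - n²) = -342836 - (-7 + (92 - 1*15²)) = -342836 - (-7 + (92 - 1*225)) = -342836 - (-7 + (92 - 225)) = -342836 - (-7 - 133) = -342836 - 1*(-140) = -342836 + 140 = -342696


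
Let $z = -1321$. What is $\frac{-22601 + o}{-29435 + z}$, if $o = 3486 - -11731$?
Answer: $\frac{1846}{7689} \approx 0.24008$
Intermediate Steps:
$o = 15217$ ($o = 3486 + 11731 = 15217$)
$\frac{-22601 + o}{-29435 + z} = \frac{-22601 + 15217}{-29435 - 1321} = - \frac{7384}{-30756} = \left(-7384\right) \left(- \frac{1}{30756}\right) = \frac{1846}{7689}$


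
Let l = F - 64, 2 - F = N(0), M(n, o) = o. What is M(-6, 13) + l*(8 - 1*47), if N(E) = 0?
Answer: 2431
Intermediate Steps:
F = 2 (F = 2 - 1*0 = 2 + 0 = 2)
l = -62 (l = 2 - 64 = -62)
M(-6, 13) + l*(8 - 1*47) = 13 - 62*(8 - 1*47) = 13 - 62*(8 - 47) = 13 - 62*(-39) = 13 + 2418 = 2431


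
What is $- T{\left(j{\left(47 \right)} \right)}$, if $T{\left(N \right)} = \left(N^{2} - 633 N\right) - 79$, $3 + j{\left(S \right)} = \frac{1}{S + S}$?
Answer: $- \frac{16100979}{8836} \approx -1822.2$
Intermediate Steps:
$j{\left(S \right)} = -3 + \frac{1}{2 S}$ ($j{\left(S \right)} = -3 + \frac{1}{S + S} = -3 + \frac{1}{2 S}$)
$T{\left(N \right)} = -79 + N^{2} - 633 N$
$- T{\left(j{\left(47 \right)} \right)} = - (-79 + \left(-3 + \frac{1}{2 \cdot 47}\right)^{2} - 633 \left(-3 + \frac{1}{2 \cdot 47}\right)) = - (-79 + \left(-3 + \frac{1}{2} \cdot \frac{1}{47}\right)^{2} - 633 \left(-3 + \frac{1}{2} \cdot \frac{1}{47}\right)) = - (-79 + \left(-3 + \frac{1}{94}\right)^{2} - 633 \left(-3 + \frac{1}{94}\right)) = - (-79 + \left(- \frac{281}{94}\right)^{2} - - \frac{177873}{94}) = - (-79 + \frac{78961}{8836} + \frac{177873}{94}) = \left(-1\right) \frac{16100979}{8836} = - \frac{16100979}{8836}$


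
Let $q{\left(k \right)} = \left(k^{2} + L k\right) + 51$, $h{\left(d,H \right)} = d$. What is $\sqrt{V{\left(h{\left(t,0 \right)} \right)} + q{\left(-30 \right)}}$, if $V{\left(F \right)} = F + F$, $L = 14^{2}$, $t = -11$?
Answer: $i \sqrt{4951} \approx 70.363 i$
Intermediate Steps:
$L = 196$
$V{\left(F \right)} = 2 F$
$q{\left(k \right)} = 51 + k^{2} + 196 k$ ($q{\left(k \right)} = \left(k^{2} + 196 k\right) + 51 = 51 + k^{2} + 196 k$)
$\sqrt{V{\left(h{\left(t,0 \right)} \right)} + q{\left(-30 \right)}} = \sqrt{2 \left(-11\right) + \left(51 + \left(-30\right)^{2} + 196 \left(-30\right)\right)} = \sqrt{-22 + \left(51 + 900 - 5880\right)} = \sqrt{-22 - 4929} = \sqrt{-4951} = i \sqrt{4951}$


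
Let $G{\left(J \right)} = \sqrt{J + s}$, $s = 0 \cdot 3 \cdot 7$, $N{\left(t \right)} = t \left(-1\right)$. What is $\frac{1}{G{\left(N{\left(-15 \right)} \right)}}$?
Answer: $\frac{\sqrt{15}}{15} \approx 0.2582$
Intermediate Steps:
$N{\left(t \right)} = - t$
$s = 0$ ($s = 0 \cdot 7 = 0$)
$G{\left(J \right)} = \sqrt{J}$ ($G{\left(J \right)} = \sqrt{J + 0} = \sqrt{J}$)
$\frac{1}{G{\left(N{\left(-15 \right)} \right)}} = \frac{1}{\sqrt{\left(-1\right) \left(-15\right)}} = \frac{1}{\sqrt{15}} = \frac{\sqrt{15}}{15}$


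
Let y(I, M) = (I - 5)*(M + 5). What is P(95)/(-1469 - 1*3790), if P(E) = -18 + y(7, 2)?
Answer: 4/5259 ≈ 0.00076060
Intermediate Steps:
y(I, M) = (-5 + I)*(5 + M)
P(E) = -4 (P(E) = -18 + (-25 - 5*2 + 5*7 + 7*2) = -18 + (-25 - 10 + 35 + 14) = -18 + 14 = -4)
P(95)/(-1469 - 1*3790) = -4/(-1469 - 1*3790) = -4/(-1469 - 3790) = -4/(-5259) = -4*(-1/5259) = 4/5259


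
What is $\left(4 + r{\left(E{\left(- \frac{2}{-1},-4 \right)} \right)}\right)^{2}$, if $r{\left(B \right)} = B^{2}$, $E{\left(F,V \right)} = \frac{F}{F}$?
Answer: $25$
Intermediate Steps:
$E{\left(F,V \right)} = 1$
$\left(4 + r{\left(E{\left(- \frac{2}{-1},-4 \right)} \right)}\right)^{2} = \left(4 + 1^{2}\right)^{2} = \left(4 + 1\right)^{2} = 5^{2} = 25$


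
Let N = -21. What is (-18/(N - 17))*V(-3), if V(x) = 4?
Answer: 36/19 ≈ 1.8947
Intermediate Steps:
(-18/(N - 17))*V(-3) = -18/(-21 - 17)*4 = -18/(-38)*4 = -18*(-1/38)*4 = (9/19)*4 = 36/19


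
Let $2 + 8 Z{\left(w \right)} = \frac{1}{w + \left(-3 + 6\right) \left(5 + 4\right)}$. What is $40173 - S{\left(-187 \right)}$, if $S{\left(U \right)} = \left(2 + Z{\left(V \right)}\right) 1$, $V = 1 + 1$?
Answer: $\frac{9319729}{232} \approx 40171.0$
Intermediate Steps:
$V = 2$
$Z{\left(w \right)} = - \frac{1}{4} + \frac{1}{8 \left(27 + w\right)}$ ($Z{\left(w \right)} = - \frac{1}{4} + \frac{1}{8 \left(w + \left(-3 + 6\right) \left(5 + 4\right)\right)} = - \frac{1}{4} + \frac{1}{8 \left(w + 3 \cdot 9\right)} = - \frac{1}{4} + \frac{1}{8 \left(w + 27\right)} = - \frac{1}{4} + \frac{1}{8 \left(27 + w\right)}$)
$S{\left(U \right)} = \frac{407}{232}$ ($S{\left(U \right)} = \left(2 + \frac{-53 - 4}{8 \left(27 + 2\right)}\right) 1 = \left(2 + \frac{-53 - 4}{8 \cdot 29}\right) 1 = \left(2 + \frac{1}{8} \cdot \frac{1}{29} \left(-57\right)\right) 1 = \left(2 - \frac{57}{232}\right) 1 = \frac{407}{232} \cdot 1 = \frac{407}{232}$)
$40173 - S{\left(-187 \right)} = 40173 - \frac{407}{232} = \frac{9319729}{232}$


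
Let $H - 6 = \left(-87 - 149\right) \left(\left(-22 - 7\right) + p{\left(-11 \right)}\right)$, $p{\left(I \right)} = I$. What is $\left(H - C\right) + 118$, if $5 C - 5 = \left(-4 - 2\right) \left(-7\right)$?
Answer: $\frac{47773}{5} \approx 9554.6$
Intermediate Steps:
$C = \frac{47}{5}$ ($C = 1 + \frac{\left(-4 - 2\right) \left(-7\right)}{5} = 1 + \frac{\left(-6\right) \left(-7\right)}{5} = 1 + \frac{1}{5} \cdot 42 = 1 + \frac{42}{5} = \frac{47}{5} \approx 9.4$)
$H = 9446$ ($H = 6 + \left(-87 - 149\right) \left(\left(-22 - 7\right) - 11\right) = 6 - 236 \left(\left(-22 - 7\right) - 11\right) = 6 - 236 \left(-29 - 11\right) = 6 - -9440 = 6 + 9440 = 9446$)
$\left(H - C\right) + 118 = \left(9446 - \frac{47}{5}\right) + 118 = \frac{47183}{5} + 118 = \frac{47773}{5}$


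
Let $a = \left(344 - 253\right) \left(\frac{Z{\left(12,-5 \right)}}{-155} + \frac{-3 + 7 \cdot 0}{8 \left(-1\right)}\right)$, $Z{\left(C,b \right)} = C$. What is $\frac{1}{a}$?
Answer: $\frac{1240}{33579} \approx 0.036928$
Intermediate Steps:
$a = \frac{33579}{1240}$ ($a = \left(344 - 253\right) \left(\frac{12}{-155} + \frac{-3 + 7 \cdot 0}{8 \left(-1\right)}\right) = 91 \left(12 \left(- \frac{1}{155}\right) + \frac{-3 + 0}{-8}\right) = 91 \left(- \frac{12}{155} - - \frac{3}{8}\right) = 91 \left(- \frac{12}{155} + \frac{3}{8}\right) = 91 \cdot \frac{369}{1240} = \frac{33579}{1240} \approx 27.08$)
$\frac{1}{a} = \frac{1}{\frac{33579}{1240}} = \frac{1240}{33579}$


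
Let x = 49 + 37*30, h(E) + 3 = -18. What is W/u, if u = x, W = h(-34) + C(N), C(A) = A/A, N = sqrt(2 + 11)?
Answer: -20/1159 ≈ -0.017256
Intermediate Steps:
N = sqrt(13) ≈ 3.6056
h(E) = -21 (h(E) = -3 - 18 = -21)
C(A) = 1
x = 1159 (x = 49 + 1110 = 1159)
W = -20 (W = -21 + 1 = -20)
u = 1159
W/u = -20/1159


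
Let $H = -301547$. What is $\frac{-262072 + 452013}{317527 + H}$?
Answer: $\frac{11173}{940} \approx 11.886$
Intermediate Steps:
$\frac{-262072 + 452013}{317527 + H} = \frac{-262072 + 452013}{317527 - 301547} = \frac{189941}{15980} = 189941 \cdot \frac{1}{15980} = \frac{11173}{940}$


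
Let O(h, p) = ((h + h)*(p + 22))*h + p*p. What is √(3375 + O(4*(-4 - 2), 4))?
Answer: √33343 ≈ 182.60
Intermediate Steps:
O(h, p) = p² + 2*h²*(22 + p) (O(h, p) = ((2*h)*(22 + p))*h + p² = (2*h*(22 + p))*h + p² = 2*h²*(22 + p) + p² = p² + 2*h²*(22 + p))
√(3375 + O(4*(-4 - 2), 4)) = √(3375 + (4² + 44*(4*(-4 - 2))² + 2*4*(4*(-4 - 2))²)) = √(3375 + (16 + 44*(4*(-6))² + 2*4*(4*(-6))²)) = √(3375 + (16 + 44*(-24)² + 2*4*(-24)²)) = √(3375 + (16 + 44*576 + 2*4*576)) = √(3375 + (16 + 25344 + 4608)) = √(3375 + 29968) = √33343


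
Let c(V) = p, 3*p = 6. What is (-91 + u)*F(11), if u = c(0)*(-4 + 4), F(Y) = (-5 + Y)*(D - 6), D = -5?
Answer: 6006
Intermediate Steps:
p = 2 (p = (⅓)*6 = 2)
c(V) = 2
F(Y) = 55 - 11*Y (F(Y) = (-5 + Y)*(-5 - 6) = (-5 + Y)*(-11) = 55 - 11*Y)
u = 0 (u = 2*(-4 + 4) = 2*0 = 0)
(-91 + u)*F(11) = (-91 + 0)*(55 - 11*11) = -91*(55 - 121) = -91*(-66) = 6006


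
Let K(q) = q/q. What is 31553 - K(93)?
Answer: 31552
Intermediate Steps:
K(q) = 1
31553 - K(93) = 31553 - 1*1 = 31553 - 1 = 31552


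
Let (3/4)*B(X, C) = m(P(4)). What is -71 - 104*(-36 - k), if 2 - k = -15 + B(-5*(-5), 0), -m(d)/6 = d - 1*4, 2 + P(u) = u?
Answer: 3777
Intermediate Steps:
P(u) = -2 + u
m(d) = 24 - 6*d (m(d) = -6*(d - 1*4) = -6*(d - 4) = -6*(-4 + d) = 24 - 6*d)
B(X, C) = 16 (B(X, C) = 4*(24 - 6*(-2 + 4))/3 = 4*(24 - 6*2)/3 = 4*(24 - 12)/3 = (4/3)*12 = 16)
k = 1 (k = 2 - (-15 + 16) = 2 - 1*1 = 2 - 1 = 1)
-71 - 104*(-36 - k) = -71 - 104*(-36 - 1*1) = -71 - 104*(-36 - 1) = -71 - 104*(-37) = -71 + 3848 = 3777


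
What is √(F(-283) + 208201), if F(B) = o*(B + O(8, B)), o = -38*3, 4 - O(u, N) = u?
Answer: √240919 ≈ 490.83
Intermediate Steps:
O(u, N) = 4 - u
o = -114
F(B) = 456 - 114*B (F(B) = -114*(B + (4 - 1*8)) = -114*(B + (4 - 8)) = -114*(B - 4) = -114*(-4 + B) = 456 - 114*B)
√(F(-283) + 208201) = √((456 - 114*(-283)) + 208201) = √((456 + 32262) + 208201) = √(32718 + 208201) = √240919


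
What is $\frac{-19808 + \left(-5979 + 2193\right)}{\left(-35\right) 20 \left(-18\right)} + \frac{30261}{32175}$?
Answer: $- \frac{76333}{81900} \approx -0.93203$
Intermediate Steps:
$\frac{-19808 + \left(-5979 + 2193\right)}{\left(-35\right) 20 \left(-18\right)} + \frac{30261}{32175} = \frac{-19808 - 3786}{\left(-700\right) \left(-18\right)} + 30261 \cdot \frac{1}{32175} = - \frac{23594}{12600} + \frac{917}{975} = \left(-23594\right) \frac{1}{12600} + \frac{917}{975} = - \frac{11797}{6300} + \frac{917}{975} = - \frac{76333}{81900}$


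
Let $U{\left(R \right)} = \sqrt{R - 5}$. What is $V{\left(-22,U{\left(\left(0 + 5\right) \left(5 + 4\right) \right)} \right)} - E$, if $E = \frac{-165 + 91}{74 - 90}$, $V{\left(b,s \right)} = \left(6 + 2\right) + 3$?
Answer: $\frac{51}{8} \approx 6.375$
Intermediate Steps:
$U{\left(R \right)} = \sqrt{-5 + R}$
$V{\left(b,s \right)} = 11$ ($V{\left(b,s \right)} = 8 + 3 = 11$)
$E = \frac{37}{8}$ ($E = - \frac{74}{-16} = \left(-74\right) \left(- \frac{1}{16}\right) = \frac{37}{8} \approx 4.625$)
$V{\left(-22,U{\left(\left(0 + 5\right) \left(5 + 4\right) \right)} \right)} - E = 11 - \frac{37}{8} = \frac{51}{8}$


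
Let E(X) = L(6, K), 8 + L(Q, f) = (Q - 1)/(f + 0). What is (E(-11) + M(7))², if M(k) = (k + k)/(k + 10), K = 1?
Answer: 1369/289 ≈ 4.7370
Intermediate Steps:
L(Q, f) = -8 + (-1 + Q)/f (L(Q, f) = -8 + (Q - 1)/(f + 0) = -8 + (-1 + Q)/f)
E(X) = -3 (E(X) = (-1 + 6 - 8*1)/1 = 1*(-1 + 6 - 8) = 1*(-3) = -3)
M(k) = 2*k/(10 + k) (M(k) = (2*k)/(10 + k) = 2*k/(10 + k))
(E(-11) + M(7))² = (-3 + 2*7/(10 + 7))² = (-3 + 2*7/17)² = (-3 + 2*7*(1/17))² = (-3 + 14/17)² = (-37/17)² = 1369/289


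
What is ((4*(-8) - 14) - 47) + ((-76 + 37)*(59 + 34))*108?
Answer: -391809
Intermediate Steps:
((4*(-8) - 14) - 47) + ((-76 + 37)*(59 + 34))*108 = ((-32 - 14) - 47) - 39*93*108 = (-46 - 47) - 3627*108 = -93 - 391716 = -391809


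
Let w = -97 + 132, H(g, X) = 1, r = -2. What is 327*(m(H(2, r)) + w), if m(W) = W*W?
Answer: 11772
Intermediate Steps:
m(W) = W²
w = 35
327*(m(H(2, r)) + w) = 327*(1² + 35) = 327*(1 + 35) = 327*36 = 11772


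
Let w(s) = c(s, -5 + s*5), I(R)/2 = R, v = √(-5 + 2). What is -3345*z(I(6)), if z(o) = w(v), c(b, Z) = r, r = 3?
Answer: -10035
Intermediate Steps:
c(b, Z) = 3
v = I*√3 (v = √(-3) = I*√3 ≈ 1.732*I)
I(R) = 2*R
w(s) = 3
z(o) = 3
-3345*z(I(6)) = -3345*3 = -10035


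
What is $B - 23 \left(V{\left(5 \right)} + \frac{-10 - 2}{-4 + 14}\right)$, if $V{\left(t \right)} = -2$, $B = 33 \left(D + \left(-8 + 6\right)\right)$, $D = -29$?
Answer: $- \frac{4747}{5} \approx -949.4$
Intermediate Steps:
$B = -1023$ ($B = 33 \left(-29 + \left(-8 + 6\right)\right) = 33 \left(-29 - 2\right) = 33 \left(-31\right) = -1023$)
$B - 23 \left(V{\left(5 \right)} + \frac{-10 - 2}{-4 + 14}\right) = -1023 - 23 \left(-2 + \frac{-10 - 2}{-4 + 14}\right) = -1023 - 23 \left(-2 - \frac{12}{10}\right) = -1023 - 23 \left(-2 - \frac{6}{5}\right) = -1023 - - \frac{368}{5} = -1023 + \frac{368}{5} = - \frac{4747}{5}$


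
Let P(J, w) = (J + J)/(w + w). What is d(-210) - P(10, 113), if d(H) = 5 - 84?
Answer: -8937/113 ≈ -79.089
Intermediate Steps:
d(H) = -79
P(J, w) = J/w (P(J, w) = (2*J)/((2*w)) = (2*J)*(1/(2*w)) = J/w)
d(-210) - P(10, 113) = -79 - 10/113 = -8937/113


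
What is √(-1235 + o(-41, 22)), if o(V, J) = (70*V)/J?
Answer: 2*I*√41305/11 ≈ 36.952*I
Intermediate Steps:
o(V, J) = 70*V/J
√(-1235 + o(-41, 22)) = √(-1235 + 70*(-41)/22) = √(-1235 + 70*(-41)*(1/22)) = √(-1235 - 1435/11) = √(-15020/11) = 2*I*√41305/11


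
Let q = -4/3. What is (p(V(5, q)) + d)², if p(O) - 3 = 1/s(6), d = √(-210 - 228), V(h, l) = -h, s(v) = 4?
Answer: -6839/16 + 13*I*√438/2 ≈ -427.44 + 136.03*I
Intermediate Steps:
q = -4/3 (q = -4*⅓ = -4/3 ≈ -1.3333)
d = I*√438 (d = √(-438) = I*√438 ≈ 20.928*I)
p(O) = 13/4 (p(O) = 3 + 1/4 = 3 + ¼ = 13/4)
(p(V(5, q)) + d)² = (13/4 + I*√438)²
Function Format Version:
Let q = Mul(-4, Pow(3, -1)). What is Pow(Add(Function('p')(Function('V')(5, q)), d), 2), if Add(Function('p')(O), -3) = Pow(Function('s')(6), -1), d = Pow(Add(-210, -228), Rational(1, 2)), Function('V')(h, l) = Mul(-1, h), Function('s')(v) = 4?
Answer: Add(Rational(-6839, 16), Mul(Rational(13, 2), I, Pow(438, Rational(1, 2)))) ≈ Add(-427.44, Mul(136.03, I))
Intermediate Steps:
q = Rational(-4, 3) (q = Mul(-4, Rational(1, 3)) = Rational(-4, 3) ≈ -1.3333)
d = Mul(I, Pow(438, Rational(1, 2))) (d = Pow(-438, Rational(1, 2)) = Mul(I, Pow(438, Rational(1, 2))) ≈ Mul(20.928, I))
Function('p')(O) = Rational(13, 4) (Function('p')(O) = Add(3, Pow(4, -1)) = Add(3, Rational(1, 4)) = Rational(13, 4))
Pow(Add(Function('p')(Function('V')(5, q)), d), 2) = Pow(Add(Rational(13, 4), Mul(I, Pow(438, Rational(1, 2)))), 2)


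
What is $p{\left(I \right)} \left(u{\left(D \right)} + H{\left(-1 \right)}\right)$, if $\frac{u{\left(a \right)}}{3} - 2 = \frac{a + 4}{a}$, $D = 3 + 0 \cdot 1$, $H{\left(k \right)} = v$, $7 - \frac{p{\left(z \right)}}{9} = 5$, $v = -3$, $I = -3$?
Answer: $180$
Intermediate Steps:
$p{\left(z \right)} = 18$ ($p{\left(z \right)} = 63 - 45 = 18$)
$H{\left(k \right)} = -3$
$D = 3$ ($D = 3 + 0 = 3$)
$u{\left(a \right)} = 6 + \frac{3 \left(4 + a\right)}{a}$ ($u{\left(a \right)} = 6 + 3 \frac{a + 4}{a} = 6 + 3 \frac{4 + a}{a} = 6 + \frac{3 \left(4 + a\right)}{a}$)
$p{\left(I \right)} \left(u{\left(D \right)} + H{\left(-1 \right)}\right) = 18 \left(\left(9 + \frac{12}{3}\right) - 3\right) = 18 \left(\left(9 + 12 \cdot \frac{1}{3}\right) - 3\right) = 18 \left(\left(9 + 4\right) - 3\right) = 18 \left(13 - 3\right) = 18 \cdot 10 = 180$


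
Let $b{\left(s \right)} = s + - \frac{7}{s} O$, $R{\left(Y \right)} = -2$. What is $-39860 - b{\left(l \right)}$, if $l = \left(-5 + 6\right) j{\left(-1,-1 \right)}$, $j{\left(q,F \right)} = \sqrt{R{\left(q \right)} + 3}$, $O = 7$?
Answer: $-39812$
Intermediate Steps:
$j{\left(q,F \right)} = 1$ ($j{\left(q,F \right)} = \sqrt{-2 + 3} = \sqrt{1} = 1$)
$l = 1$ ($l = \left(-5 + 6\right) 1 = 1 \cdot 1 = 1$)
$b{\left(s \right)} = s - \frac{49}{s}$ ($b{\left(s \right)} = s + - \frac{7}{s} 7 = s - \frac{49}{s}$)
$-39860 - b{\left(l \right)} = -39860 - \left(1 - \frac{49}{1}\right) = -39860 - \left(1 - 49\right) = -39860 - -48 = -39860 + 48 = -39812$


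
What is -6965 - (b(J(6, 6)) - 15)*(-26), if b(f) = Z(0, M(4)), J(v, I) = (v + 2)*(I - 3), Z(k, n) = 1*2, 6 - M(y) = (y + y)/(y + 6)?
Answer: -7303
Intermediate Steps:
M(y) = 6 - 2*y/(6 + y) (M(y) = 6 - (y + y)/(y + 6) = 6 - 2*y/(6 + y))
Z(k, n) = 2
J(v, I) = (-3 + I)*(2 + v) (J(v, I) = (2 + v)*(-3 + I) = (-3 + I)*(2 + v))
b(f) = 2
-6965 - (b(J(6, 6)) - 15)*(-26) = -6965 - (2 - 15)*(-26) = -6965 - (-13)*(-26) = -6965 - 1*338 = -6965 - 338 = -7303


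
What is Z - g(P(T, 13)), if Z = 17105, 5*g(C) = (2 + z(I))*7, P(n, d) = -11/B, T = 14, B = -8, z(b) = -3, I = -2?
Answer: 85532/5 ≈ 17106.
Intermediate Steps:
P(n, d) = 11/8 (P(n, d) = -11/(-8) = -11*(-1/8) = 11/8)
g(C) = -7/5 (g(C) = ((2 - 3)*7)/5 = (-1*7)/5 = (1/5)*(-7) = -7/5)
Z - g(P(T, 13)) = 17105 - 1*(-7/5) = 17105 + 7/5 = 85532/5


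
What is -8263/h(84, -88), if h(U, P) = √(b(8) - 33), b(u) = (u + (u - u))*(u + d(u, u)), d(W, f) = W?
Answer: -8263*√95/95 ≈ -847.77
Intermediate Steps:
b(u) = 2*u² (b(u) = (u + (u - u))*(u + u) = (u + 0)*(2*u) = u*(2*u) = 2*u²)
h(U, P) = √95 (h(U, P) = √(2*8² - 33) = √(2*64 - 33) = √(128 - 33) = √95)
-8263/h(84, -88) = -8263*√95/95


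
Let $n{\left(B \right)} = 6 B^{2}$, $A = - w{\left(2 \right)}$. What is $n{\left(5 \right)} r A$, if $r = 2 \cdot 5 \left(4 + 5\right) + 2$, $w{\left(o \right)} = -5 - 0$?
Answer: $69000$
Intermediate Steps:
$w{\left(o \right)} = -5$ ($w{\left(o \right)} = -5 + 0 = -5$)
$A = 5$ ($A = \left(-1\right) \left(-5\right) = 5$)
$r = 92$ ($r = 2 \cdot 5 \cdot 9 + 2 = 2 \cdot 45 + 2 = 90 + 2 = 92$)
$n{\left(5 \right)} r A = 6 \cdot 5^{2} \cdot 92 \cdot 5 = 6 \cdot 25 \cdot 92 \cdot 5 = 150 \cdot 92 \cdot 5 = 13800 \cdot 5 = 69000$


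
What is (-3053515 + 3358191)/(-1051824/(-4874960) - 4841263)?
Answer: -23207551765/368765037854 ≈ -0.062933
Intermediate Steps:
(-3053515 + 3358191)/(-1051824/(-4874960) - 4841263) = 304676/(-1051824*(-1/4874960) - 4841263) = 304676/(65739/304685 - 4841263) = 304676/(-1475060151416/304685) = 304676*(-304685/1475060151416) = -23207551765/368765037854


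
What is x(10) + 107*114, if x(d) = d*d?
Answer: 12298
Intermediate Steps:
x(d) = d²
x(10) + 107*114 = 10² + 107*114 = 100 + 12198 = 12298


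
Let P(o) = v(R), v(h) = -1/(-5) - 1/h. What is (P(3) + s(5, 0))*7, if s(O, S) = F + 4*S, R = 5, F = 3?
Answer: 21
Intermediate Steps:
v(h) = ⅕ - 1/h (v(h) = -1*(-⅕) - 1/h = ⅕ - 1/h)
P(o) = 0 (P(o) = (⅕)*(-5 + 5)/5 = (⅕)*(⅕)*0 = 0)
s(O, S) = 3 + 4*S
(P(3) + s(5, 0))*7 = (0 + (3 + 4*0))*7 = (0 + (3 + 0))*7 = (0 + 3)*7 = 3*7 = 21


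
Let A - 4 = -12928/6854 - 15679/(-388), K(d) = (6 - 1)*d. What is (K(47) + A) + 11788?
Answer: 16043237153/1329676 ≈ 12066.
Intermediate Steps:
K(d) = 5*d
A = 56542605/1329676 (A = 4 + (-12928/6854 - 15679/(-388)) = 4 + (-12928*1/6854 - 15679*(-1/388)) = 4 + (-6464/3427 + 15679/388) = 4 + 51223901/1329676 = 56542605/1329676 ≈ 42.524)
(K(47) + A) + 11788 = (5*47 + 56542605/1329676) + 11788 = (235 + 56542605/1329676) + 11788 = 369016465/1329676 + 11788 = 16043237153/1329676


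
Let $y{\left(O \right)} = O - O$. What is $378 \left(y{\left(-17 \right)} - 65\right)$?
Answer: $-24570$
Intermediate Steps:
$y{\left(O \right)} = 0$
$378 \left(y{\left(-17 \right)} - 65\right) = 378 \left(0 - 65\right) = 378 \left(-65\right) = -24570$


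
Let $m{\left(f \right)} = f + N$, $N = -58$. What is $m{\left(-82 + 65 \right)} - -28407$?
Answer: $28332$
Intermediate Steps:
$m{\left(f \right)} = -58 + f$ ($m{\left(f \right)} = f - 58 = -58 + f$)
$m{\left(-82 + 65 \right)} - -28407 = \left(-58 + \left(-82 + 65\right)\right) - -28407 = \left(-58 - 17\right) + 28407 = -75 + 28407 = 28332$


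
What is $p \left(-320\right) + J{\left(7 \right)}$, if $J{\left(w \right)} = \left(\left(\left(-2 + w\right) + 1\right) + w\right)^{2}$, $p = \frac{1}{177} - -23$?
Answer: $- \frac{1273127}{177} \approx -7192.8$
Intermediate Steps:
$p = \frac{4072}{177}$ ($p = \frac{1}{177} + 23 = \frac{4072}{177} \approx 23.006$)
$J{\left(w \right)} = \left(-1 + 2 w\right)^{2}$ ($J{\left(w \right)} = \left(\left(-1 + w\right) + w\right)^{2} = \left(-1 + 2 w\right)^{2}$)
$p \left(-320\right) + J{\left(7 \right)} = \frac{4072}{177} \left(-320\right) + \left(-1 + 2 \cdot 7\right)^{2} = - \frac{1303040}{177} + \left(-1 + 14\right)^{2} = - \frac{1303040}{177} + 13^{2} = - \frac{1303040}{177} + 169 = - \frac{1273127}{177}$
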